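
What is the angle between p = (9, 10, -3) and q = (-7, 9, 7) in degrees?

p·q = 9·(-7) + 10·9 + (-3)·7 = -63 + 90 - 21 = 6
|p| = √(9² + 10² + (-3)²) = √190 ≈ 13.78
|q| = √((-7)² + 9² + 7²) = √179 ≈ 13.38
cos θ = (p·q)/(|p||q|) = 6/(13.78·13.38) ≈ 0.03253
θ = arccos(0.03253) ≈ 88.14°

88.14°


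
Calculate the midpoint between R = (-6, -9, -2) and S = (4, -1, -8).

M = ((x₁+x₂)/2, (y₁+y₂)/2, (z₁+z₂)/2)
  = ((-6 + 4)/2, (-9 - 1)/2, (-2 - 8)/2)
  = (-2/2, -10/2, -10/2)
  = (-1, -5, -5)

(-1, -5, -5)


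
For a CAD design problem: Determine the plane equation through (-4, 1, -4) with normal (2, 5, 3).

The plane through P with normal n = (a, b, c) satisfies n·(r - P) = 0,
i.e. ax + by + cz = a·x₀ + b·y₀ + c·z₀.
d = 2·(-4) + 5·1 + 3·(-4)
  = -8 + 5 - 12
  = -15
Equation: 2x + 5y + 3z = -15

2x + 5y + 3z = -15


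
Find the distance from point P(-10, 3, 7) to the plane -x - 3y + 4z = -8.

distance = |a·x₀ + b·y₀ + c·z₀ - d| / √(a² + b² + c²)
  = |(-1)·(-10) + (-3)·3 + 4·7 - (-8)| / √((-1)² + (-3)² + 4²)
  = |10 - 9 + 28 + 8| / √(1 + 9 + 16)
  = |37| / √26
  = 37 / 5.099
  ≈ 7.256

7.256


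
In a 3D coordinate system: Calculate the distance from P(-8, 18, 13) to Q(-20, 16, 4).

d = √[(x₂-x₁)² + (y₂-y₁)² + (z₂-z₁)²]
  = √[(-12)² + (-2)² + (-9)²]
  = √[144 + 4 + 81]
  = √229
  ≈ 15.13

15.13


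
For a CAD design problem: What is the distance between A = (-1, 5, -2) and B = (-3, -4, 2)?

d = √[(x₂-x₁)² + (y₂-y₁)² + (z₂-z₁)²]
  = √[(-2)² + (-9)² + 4²]
  = √[4 + 81 + 16]
  = √101
  ≈ 10.05

10.05


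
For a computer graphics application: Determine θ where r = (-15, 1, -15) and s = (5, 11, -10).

r·s = (-15)·5 + 1·11 + (-15)·(-10) = -75 + 11 + 150 = 86
|r| = √((-15)² + 1² + (-15)²) = √451 ≈ 21.24
|s| = √(5² + 11² + (-10)²) = √246 ≈ 15.68
cos θ = (r·s)/(|r||s|) = 86/(21.24·15.68) ≈ 0.2582
θ = arccos(0.2582) ≈ 75.04°

75.04°


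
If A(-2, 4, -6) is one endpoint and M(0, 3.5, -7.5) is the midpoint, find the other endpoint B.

B = 2M - A
  = (2·0 - (-2), 2·3.5 - 4, 2·(-7.5) - (-6))
  = (0 + 2, 7 - 4, -15 + 6)
  = (2, 3, -9)

(2, 3, -9)


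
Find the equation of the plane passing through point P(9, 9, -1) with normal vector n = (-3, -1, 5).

The plane through P with normal n = (a, b, c) satisfies n·(r - P) = 0,
i.e. ax + by + cz = a·x₀ + b·y₀ + c·z₀.
d = (-3)·9 + (-1)·9 + 5·(-1)
  = -27 - 9 - 5
  = -41
Equation: -3x - y + 5z = -41

-3x - y + 5z = -41


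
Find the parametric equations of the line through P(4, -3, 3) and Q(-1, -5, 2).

Direction vector d = Q - P = (-1 - 4, -5 + 3, 2 - 3) = (-5, -2, -1)
Parametric form r = P + t·d:
x = 4 - 5t, y = -3 - 2t, z = 3 - t

x = 4 - 5t, y = -3 - 2t, z = 3 - t


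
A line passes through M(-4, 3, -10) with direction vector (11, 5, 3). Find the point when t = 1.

P(t) = M + t·d
  = (-4 + 11·1, 3 + 5·1, -10 + 3·1)
  = (-4 + 11, 3 + 5, -10 + 3)
  = (7, 8, -7)

(7, 8, -7)


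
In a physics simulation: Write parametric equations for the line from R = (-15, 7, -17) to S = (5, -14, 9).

Direction vector d = S - R = (5 + 15, -14 - 7, 9 + 17) = (20, -21, 26)
Parametric form r = R + t·d:
x = -15 + 20t, y = 7 - 21t, z = -17 + 26t

x = -15 + 20t, y = 7 - 21t, z = -17 + 26t


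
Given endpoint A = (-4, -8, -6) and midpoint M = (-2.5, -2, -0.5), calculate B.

B = 2M - A
  = (2·(-2.5) - (-4), 2·(-2) - (-8), 2·(-0.5) - (-6))
  = (-5 + 4, -4 + 8, -1 + 6)
  = (-1, 4, 5)

(-1, 4, 5)


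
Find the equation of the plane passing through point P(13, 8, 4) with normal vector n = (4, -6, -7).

The plane through P with normal n = (a, b, c) satisfies n·(r - P) = 0,
i.e. ax + by + cz = a·x₀ + b·y₀ + c·z₀.
d = 4·13 + (-6)·8 + (-7)·4
  = 52 - 48 - 28
  = -24
Equation: 4x - 6y - 7z = -24

4x - 6y - 7z = -24


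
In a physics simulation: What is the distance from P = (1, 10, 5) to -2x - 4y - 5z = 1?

distance = |a·x₀ + b·y₀ + c·z₀ - d| / √(a² + b² + c²)
  = |(-2)·1 + (-4)·10 + (-5)·5 - 1| / √((-2)² + (-4)² + (-5)²)
  = |-2 - 40 - 25 - 1| / √(4 + 16 + 25)
  = |-68| / √45
  = 68 / 6.708
  ≈ 10.14

10.14


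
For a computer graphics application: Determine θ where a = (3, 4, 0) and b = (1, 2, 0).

a·b = 3·1 + 4·2 + 0·0 = 3 + 8 + 0 = 11
|a| = √(3² + 4² + 0²) = √25 ≈ 5
|b| = √(1² + 2² + 0²) = √5 ≈ 2.236
cos θ = (a·b)/(|a||b|) = 11/(5·2.236) ≈ 0.9839
θ = arccos(0.9839) ≈ 10.3°

10.3°


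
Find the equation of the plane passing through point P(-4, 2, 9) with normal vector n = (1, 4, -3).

The plane through P with normal n = (a, b, c) satisfies n·(r - P) = 0,
i.e. ax + by + cz = a·x₀ + b·y₀ + c·z₀.
d = 1·(-4) + 4·2 + (-3)·9
  = -4 + 8 - 27
  = -23
Equation: x + 4y - 3z = -23

x + 4y - 3z = -23


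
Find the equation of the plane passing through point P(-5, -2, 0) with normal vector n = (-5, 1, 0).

The plane through P with normal n = (a, b, c) satisfies n·(r - P) = 0,
i.e. ax + by + cz = a·x₀ + b·y₀ + c·z₀.
d = (-5)·(-5) + 1·(-2) + 0·0
  = 25 - 2 + 0
  = 23
Equation: -5x + y = 23

-5x + y = 23


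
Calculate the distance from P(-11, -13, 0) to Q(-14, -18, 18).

d = √[(x₂-x₁)² + (y₂-y₁)² + (z₂-z₁)²]
  = √[(-3)² + (-5)² + 18²]
  = √[9 + 25 + 324]
  = √358
  ≈ 18.92

18.92


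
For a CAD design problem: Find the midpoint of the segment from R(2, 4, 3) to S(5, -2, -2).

M = ((x₁+x₂)/2, (y₁+y₂)/2, (z₁+z₂)/2)
  = ((2 + 5)/2, (4 - 2)/2, (3 - 2)/2)
  = (7/2, 2/2, 1/2)
  = (3.5, 1, 0.5)

(3.5, 1, 0.5)


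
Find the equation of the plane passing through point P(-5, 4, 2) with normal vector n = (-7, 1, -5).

The plane through P with normal n = (a, b, c) satisfies n·(r - P) = 0,
i.e. ax + by + cz = a·x₀ + b·y₀ + c·z₀.
d = (-7)·(-5) + 1·4 + (-5)·2
  = 35 + 4 - 10
  = 29
Equation: -7x + y - 5z = 29

-7x + y - 5z = 29


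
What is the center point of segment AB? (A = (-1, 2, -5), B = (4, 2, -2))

M = ((x₁+x₂)/2, (y₁+y₂)/2, (z₁+z₂)/2)
  = ((-1 + 4)/2, (2 + 2)/2, (-5 - 2)/2)
  = (3/2, 4/2, -7/2)
  = (1.5, 2, -3.5)

(1.5, 2, -3.5)


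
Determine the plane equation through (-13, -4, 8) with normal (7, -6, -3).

The plane through P with normal n = (a, b, c) satisfies n·(r - P) = 0,
i.e. ax + by + cz = a·x₀ + b·y₀ + c·z₀.
d = 7·(-13) + (-6)·(-4) + (-3)·8
  = -91 + 24 - 24
  = -91
Equation: 7x - 6y - 3z = -91

7x - 6y - 3z = -91


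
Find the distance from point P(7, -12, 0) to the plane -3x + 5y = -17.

distance = |a·x₀ + b·y₀ + c·z₀ - d| / √(a² + b² + c²)
  = |(-3)·7 + 5·(-12) + 0·0 - (-17)| / √((-3)² + 5² + 0²)
  = |-21 - 60 + 0 + 17| / √(9 + 25 + 0)
  = |-64| / √34
  = 64 / 5.831
  ≈ 10.98

10.98


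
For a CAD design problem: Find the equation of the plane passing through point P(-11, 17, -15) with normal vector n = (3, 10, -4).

The plane through P with normal n = (a, b, c) satisfies n·(r - P) = 0,
i.e. ax + by + cz = a·x₀ + b·y₀ + c·z₀.
d = 3·(-11) + 10·17 + (-4)·(-15)
  = -33 + 170 + 60
  = 197
Equation: 3x + 10y - 4z = 197

3x + 10y - 4z = 197


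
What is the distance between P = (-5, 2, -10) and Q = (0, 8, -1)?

d = √[(x₂-x₁)² + (y₂-y₁)² + (z₂-z₁)²]
  = √[5² + 6² + 9²]
  = √[25 + 36 + 81]
  = √142
  ≈ 11.92

11.92


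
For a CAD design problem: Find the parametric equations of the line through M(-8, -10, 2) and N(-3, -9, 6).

Direction vector d = N - M = (-3 + 8, -9 + 10, 6 - 2) = (5, 1, 4)
Parametric form r = M + t·d:
x = -8 + 5t, y = -10 + t, z = 2 + 4t

x = -8 + 5t, y = -10 + t, z = 2 + 4t


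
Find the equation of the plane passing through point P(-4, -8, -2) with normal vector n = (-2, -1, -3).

The plane through P with normal n = (a, b, c) satisfies n·(r - P) = 0,
i.e. ax + by + cz = a·x₀ + b·y₀ + c·z₀.
d = (-2)·(-4) + (-1)·(-8) + (-3)·(-2)
  = 8 + 8 + 6
  = 22
Equation: -2x - y - 3z = 22

-2x - y - 3z = 22


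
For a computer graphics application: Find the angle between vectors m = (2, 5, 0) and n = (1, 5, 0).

m·n = 2·1 + 5·5 + 0·0 = 2 + 25 + 0 = 27
|m| = √(2² + 5² + 0²) = √29 ≈ 5.385
|n| = √(1² + 5² + 0²) = √26 ≈ 5.099
cos θ = (m·n)/(|m||n|) = 27/(5.385·5.099) ≈ 0.9833
θ = arccos(0.9833) ≈ 10.49°

10.49°


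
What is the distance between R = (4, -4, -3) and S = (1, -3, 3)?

d = √[(x₂-x₁)² + (y₂-y₁)² + (z₂-z₁)²]
  = √[(-3)² + 1² + 6²]
  = √[9 + 1 + 36]
  = √46
  ≈ 6.782

6.782


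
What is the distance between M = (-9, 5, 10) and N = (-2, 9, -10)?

d = √[(x₂-x₁)² + (y₂-y₁)² + (z₂-z₁)²]
  = √[7² + 4² + (-20)²]
  = √[49 + 16 + 400]
  = √465
  ≈ 21.56

21.56


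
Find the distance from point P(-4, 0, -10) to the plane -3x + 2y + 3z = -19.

distance = |a·x₀ + b·y₀ + c·z₀ - d| / √(a² + b² + c²)
  = |(-3)·(-4) + 2·0 + 3·(-10) - (-19)| / √((-3)² + 2² + 3²)
  = |12 + 0 - 30 + 19| / √(9 + 4 + 9)
  = |1| / √22
  = 1 / 4.69
  ≈ 0.2132

0.2132


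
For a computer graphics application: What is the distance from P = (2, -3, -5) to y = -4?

distance = |a·x₀ + b·y₀ + c·z₀ - d| / √(a² + b² + c²)
  = |0·2 + 1·(-3) + 0·(-5) - (-4)| / √(0² + 1² + 0²)
  = |0 - 3 + 0 + 4| / √(0 + 1 + 0)
  = |1| / √1
  = 1 / 1
  ≈ 1

1


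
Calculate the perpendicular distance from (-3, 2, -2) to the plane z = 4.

distance = |a·x₀ + b·y₀ + c·z₀ - d| / √(a² + b² + c²)
  = |0·(-3) + 0·2 + 1·(-2) - 4| / √(0² + 0² + 1²)
  = |0 + 0 - 2 - 4| / √(0 + 0 + 1)
  = |-6| / √1
  = 6 / 1
  ≈ 6

6


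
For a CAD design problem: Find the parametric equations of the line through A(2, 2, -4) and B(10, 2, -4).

Direction vector d = B - A = (10 - 2, 2 - 2, -4 + 4) = (8, 0, 0)
Parametric form r = A + t·d:
x = 2 + 8t, y = 2, z = -4

x = 2 + 8t, y = 2, z = -4


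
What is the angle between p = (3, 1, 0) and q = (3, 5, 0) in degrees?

p·q = 3·3 + 1·5 + 0·0 = 9 + 5 + 0 = 14
|p| = √(3² + 1² + 0²) = √10 ≈ 3.162
|q| = √(3² + 5² + 0²) = √34 ≈ 5.831
cos θ = (p·q)/(|p||q|) = 14/(3.162·5.831) ≈ 0.7593
θ = arccos(0.7593) ≈ 40.6°

40.6°


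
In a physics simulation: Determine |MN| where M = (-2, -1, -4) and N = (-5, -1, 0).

d = √[(x₂-x₁)² + (y₂-y₁)² + (z₂-z₁)²]
  = √[(-3)² + 0² + 4²]
  = √[9 + 0 + 16]
  = √25
  ≈ 5

5


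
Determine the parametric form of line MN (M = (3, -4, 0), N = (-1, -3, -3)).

Direction vector d = N - M = (-1 - 3, -3 + 4, -3 + 0) = (-4, 1, -3)
Parametric form r = M + t·d:
x = 3 - 4t, y = -4 + t, z = 0 - 3t

x = 3 - 4t, y = -4 + t, z = 0 - 3t


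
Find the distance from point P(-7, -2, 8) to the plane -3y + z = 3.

distance = |a·x₀ + b·y₀ + c·z₀ - d| / √(a² + b² + c²)
  = |0·(-7) + (-3)·(-2) + 1·8 - 3| / √(0² + (-3)² + 1²)
  = |0 + 6 + 8 - 3| / √(0 + 9 + 1)
  = |11| / √10
  = 11 / 3.162
  ≈ 3.479

3.479


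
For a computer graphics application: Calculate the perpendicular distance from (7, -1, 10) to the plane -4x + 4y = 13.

distance = |a·x₀ + b·y₀ + c·z₀ - d| / √(a² + b² + c²)
  = |(-4)·7 + 4·(-1) + 0·10 - 13| / √((-4)² + 4² + 0²)
  = |-28 - 4 + 0 - 13| / √(16 + 16 + 0)
  = |-45| / √32
  = 45 / 5.657
  ≈ 7.955

7.955


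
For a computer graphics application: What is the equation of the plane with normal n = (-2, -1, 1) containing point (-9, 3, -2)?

The plane through P with normal n = (a, b, c) satisfies n·(r - P) = 0,
i.e. ax + by + cz = a·x₀ + b·y₀ + c·z₀.
d = (-2)·(-9) + (-1)·3 + 1·(-2)
  = 18 - 3 - 2
  = 13
Equation: -2x - y + z = 13

-2x - y + z = 13


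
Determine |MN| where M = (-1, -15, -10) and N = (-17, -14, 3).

d = √[(x₂-x₁)² + (y₂-y₁)² + (z₂-z₁)²]
  = √[(-16)² + 1² + 13²]
  = √[256 + 1 + 169]
  = √426
  ≈ 20.64

20.64


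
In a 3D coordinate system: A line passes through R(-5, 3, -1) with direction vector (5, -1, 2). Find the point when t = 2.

P(t) = R + t·d
  = (-5 + 5·2, 3 + (-1)·2, -1 + 2·2)
  = (-5 + 10, 3 - 2, -1 + 4)
  = (5, 1, 3)

(5, 1, 3)


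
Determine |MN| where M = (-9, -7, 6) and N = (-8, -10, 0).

d = √[(x₂-x₁)² + (y₂-y₁)² + (z₂-z₁)²]
  = √[1² + (-3)² + (-6)²]
  = √[1 + 9 + 36]
  = √46
  ≈ 6.782

6.782


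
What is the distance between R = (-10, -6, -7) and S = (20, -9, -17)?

d = √[(x₂-x₁)² + (y₂-y₁)² + (z₂-z₁)²]
  = √[30² + (-3)² + (-10)²]
  = √[900 + 9 + 100]
  = √1009
  ≈ 31.76

31.76


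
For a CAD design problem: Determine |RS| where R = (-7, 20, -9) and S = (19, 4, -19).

d = √[(x₂-x₁)² + (y₂-y₁)² + (z₂-z₁)²]
  = √[26² + (-16)² + (-10)²]
  = √[676 + 256 + 100]
  = √1032
  ≈ 32.12

32.12


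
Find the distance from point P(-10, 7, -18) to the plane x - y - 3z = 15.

distance = |a·x₀ + b·y₀ + c·z₀ - d| / √(a² + b² + c²)
  = |1·(-10) + (-1)·7 + (-3)·(-18) - 15| / √(1² + (-1)² + (-3)²)
  = |-10 - 7 + 54 - 15| / √(1 + 1 + 9)
  = |22| / √11
  = 22 / 3.317
  ≈ 6.633

6.633


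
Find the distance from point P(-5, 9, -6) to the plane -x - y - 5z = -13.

distance = |a·x₀ + b·y₀ + c·z₀ - d| / √(a² + b² + c²)
  = |(-1)·(-5) + (-1)·9 + (-5)·(-6) - (-13)| / √((-1)² + (-1)² + (-5)²)
  = |5 - 9 + 30 + 13| / √(1 + 1 + 25)
  = |39| / √27
  = 39 / 5.196
  ≈ 7.506

7.506


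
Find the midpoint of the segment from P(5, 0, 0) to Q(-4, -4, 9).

M = ((x₁+x₂)/2, (y₁+y₂)/2, (z₁+z₂)/2)
  = ((5 - 4)/2, (0 - 4)/2, (0 + 9)/2)
  = (1/2, -4/2, 9/2)
  = (0.5, -2, 4.5)

(0.5, -2, 4.5)


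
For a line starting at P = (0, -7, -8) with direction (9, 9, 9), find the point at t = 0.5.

P(t) = P + t·d
  = (0 + 9·0.5, -7 + 9·0.5, -8 + 9·0.5)
  = (0 + 4.5, -7 + 4.5, -8 + 4.5)
  = (4.5, -2.5, -3.5)

(4.5, -2.5, -3.5)


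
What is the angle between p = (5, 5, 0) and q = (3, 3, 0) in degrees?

p·q = 5·3 + 5·3 + 0·0 = 15 + 15 + 0 = 30
|p| = √(5² + 5² + 0²) = √50 ≈ 7.071
|q| = √(3² + 3² + 0²) = √18 ≈ 4.243
cos θ = (p·q)/(|p||q|) = 30/(7.071·4.243) ≈ 1
θ = arccos(1) ≈ 0°

0°


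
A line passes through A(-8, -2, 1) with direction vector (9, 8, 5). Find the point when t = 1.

P(t) = A + t·d
  = (-8 + 9·1, -2 + 8·1, 1 + 5·1)
  = (-8 + 9, -2 + 8, 1 + 5)
  = (1, 6, 6)

(1, 6, 6)


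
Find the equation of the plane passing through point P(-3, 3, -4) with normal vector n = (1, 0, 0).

The plane through P with normal n = (a, b, c) satisfies n·(r - P) = 0,
i.e. ax + by + cz = a·x₀ + b·y₀ + c·z₀.
d = 1·(-3) + 0·3 + 0·(-4)
  = -3 + 0 + 0
  = -3
Equation: x = -3

x = -3


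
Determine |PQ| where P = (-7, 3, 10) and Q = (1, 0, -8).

d = √[(x₂-x₁)² + (y₂-y₁)² + (z₂-z₁)²]
  = √[8² + (-3)² + (-18)²]
  = √[64 + 9 + 324]
  = √397
  ≈ 19.92

19.92


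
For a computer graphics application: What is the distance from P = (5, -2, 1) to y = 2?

distance = |a·x₀ + b·y₀ + c·z₀ - d| / √(a² + b² + c²)
  = |0·5 + 1·(-2) + 0·1 - 2| / √(0² + 1² + 0²)
  = |0 - 2 + 0 - 2| / √(0 + 1 + 0)
  = |-4| / √1
  = 4 / 1
  ≈ 4

4


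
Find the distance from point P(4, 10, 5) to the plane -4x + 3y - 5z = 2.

distance = |a·x₀ + b·y₀ + c·z₀ - d| / √(a² + b² + c²)
  = |(-4)·4 + 3·10 + (-5)·5 - 2| / √((-4)² + 3² + (-5)²)
  = |-16 + 30 - 25 - 2| / √(16 + 9 + 25)
  = |-13| / √50
  = 13 / 7.071
  ≈ 1.838

1.838


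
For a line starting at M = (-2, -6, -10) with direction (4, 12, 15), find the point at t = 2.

P(t) = M + t·d
  = (-2 + 4·2, -6 + 12·2, -10 + 15·2)
  = (-2 + 8, -6 + 24, -10 + 30)
  = (6, 18, 20)

(6, 18, 20)


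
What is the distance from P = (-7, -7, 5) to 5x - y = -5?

distance = |a·x₀ + b·y₀ + c·z₀ - d| / √(a² + b² + c²)
  = |5·(-7) + (-1)·(-7) + 0·5 - (-5)| / √(5² + (-1)² + 0²)
  = |-35 + 7 + 0 + 5| / √(25 + 1 + 0)
  = |-23| / √26
  = 23 / 5.099
  ≈ 4.511

4.511


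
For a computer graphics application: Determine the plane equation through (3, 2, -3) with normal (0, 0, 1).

The plane through P with normal n = (a, b, c) satisfies n·(r - P) = 0,
i.e. ax + by + cz = a·x₀ + b·y₀ + c·z₀.
d = 0·3 + 0·2 + 1·(-3)
  = 0 + 0 - 3
  = -3
Equation: z = -3

z = -3


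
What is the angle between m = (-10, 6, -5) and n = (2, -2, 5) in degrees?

m·n = (-10)·2 + 6·(-2) + (-5)·5 = -20 - 12 - 25 = -57
|m| = √((-10)² + 6² + (-5)²) = √161 ≈ 12.69
|n| = √(2² + (-2)² + 5²) = √33 ≈ 5.745
cos θ = (m·n)/(|m||n|) = -57/(12.69·5.745) ≈ -0.782
θ = arccos(-0.782) ≈ 141.4°

141.4°


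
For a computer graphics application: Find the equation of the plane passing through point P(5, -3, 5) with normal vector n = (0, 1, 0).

The plane through P with normal n = (a, b, c) satisfies n·(r - P) = 0,
i.e. ax + by + cz = a·x₀ + b·y₀ + c·z₀.
d = 0·5 + 1·(-3) + 0·5
  = 0 - 3 + 0
  = -3
Equation: y = -3

y = -3


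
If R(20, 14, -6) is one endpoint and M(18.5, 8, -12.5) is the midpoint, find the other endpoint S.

S = 2M - R
  = (2·18.5 - 20, 2·8 - 14, 2·(-12.5) - (-6))
  = (37 - 20, 16 - 14, -25 + 6)
  = (17, 2, -19)

(17, 2, -19)


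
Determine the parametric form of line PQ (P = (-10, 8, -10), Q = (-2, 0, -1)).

Direction vector d = Q - P = (-2 + 10, 0 - 8, -1 + 10) = (8, -8, 9)
Parametric form r = P + t·d:
x = -10 + 8t, y = 8 - 8t, z = -10 + 9t

x = -10 + 8t, y = 8 - 8t, z = -10 + 9t


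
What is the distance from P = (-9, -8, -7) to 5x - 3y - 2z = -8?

distance = |a·x₀ + b·y₀ + c·z₀ - d| / √(a² + b² + c²)
  = |5·(-9) + (-3)·(-8) + (-2)·(-7) - (-8)| / √(5² + (-3)² + (-2)²)
  = |-45 + 24 + 14 + 8| / √(25 + 9 + 4)
  = |1| / √38
  = 1 / 6.164
  ≈ 0.1622

0.1622


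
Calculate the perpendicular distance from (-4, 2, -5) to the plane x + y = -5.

distance = |a·x₀ + b·y₀ + c·z₀ - d| / √(a² + b² + c²)
  = |1·(-4) + 1·2 + 0·(-5) - (-5)| / √(1² + 1² + 0²)
  = |-4 + 2 + 0 + 5| / √(1 + 1 + 0)
  = |3| / √2
  = 3 / 1.414
  ≈ 2.121

2.121


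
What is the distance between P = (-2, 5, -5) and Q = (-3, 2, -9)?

d = √[(x₂-x₁)² + (y₂-y₁)² + (z₂-z₁)²]
  = √[(-1)² + (-3)² + (-4)²]
  = √[1 + 9 + 16]
  = √26
  ≈ 5.099

5.099


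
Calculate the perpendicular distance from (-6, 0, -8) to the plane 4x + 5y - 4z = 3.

distance = |a·x₀ + b·y₀ + c·z₀ - d| / √(a² + b² + c²)
  = |4·(-6) + 5·0 + (-4)·(-8) - 3| / √(4² + 5² + (-4)²)
  = |-24 + 0 + 32 - 3| / √(16 + 25 + 16)
  = |5| / √57
  = 5 / 7.55
  ≈ 0.6623

0.6623


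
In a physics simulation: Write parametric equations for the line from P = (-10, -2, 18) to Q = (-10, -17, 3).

Direction vector d = Q - P = (-10 + 10, -17 + 2, 3 - 18) = (0, -15, -15)
Parametric form r = P + t·d:
x = -10, y = -2 - 15t, z = 18 - 15t

x = -10, y = -2 - 15t, z = 18 - 15t


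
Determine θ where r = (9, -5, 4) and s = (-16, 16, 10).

r·s = 9·(-16) + (-5)·16 + 4·10 = -144 - 80 + 40 = -184
|r| = √(9² + (-5)² + 4²) = √122 ≈ 11.05
|s| = √((-16)² + 16² + 10²) = √612 ≈ 24.74
cos θ = (r·s)/(|r||s|) = -184/(11.05·24.74) ≈ -0.6734
θ = arccos(-0.6734) ≈ 132.3°

132.3°


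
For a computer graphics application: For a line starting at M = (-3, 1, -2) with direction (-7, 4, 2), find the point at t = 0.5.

P(t) = M + t·d
  = (-3 + (-7)·0.5, 1 + 4·0.5, -2 + 2·0.5)
  = (-3 - 3.5, 1 + 2, -2 + 1)
  = (-6.5, 3, -1)

(-6.5, 3, -1)


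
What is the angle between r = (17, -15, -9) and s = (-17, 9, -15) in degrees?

r·s = 17·(-17) + (-15)·9 + (-9)·(-15) = -289 - 135 + 135 = -289
|r| = √(17² + (-15)² + (-9)²) = √595 ≈ 24.39
|s| = √((-17)² + 9² + (-15)²) = √595 ≈ 24.39
cos θ = (r·s)/(|r||s|) = -289/(24.39·24.39) ≈ -0.4857
θ = arccos(-0.4857) ≈ 119.1°

119.1°


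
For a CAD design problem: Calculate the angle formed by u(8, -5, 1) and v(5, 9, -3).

u·v = 8·5 + (-5)·9 + 1·(-3) = 40 - 45 - 3 = -8
|u| = √(8² + (-5)² + 1²) = √90 ≈ 9.487
|v| = √(5² + 9² + (-3)²) = √115 ≈ 10.72
cos θ = (u·v)/(|u||v|) = -8/(9.487·10.72) ≈ -0.07864
θ = arccos(-0.07864) ≈ 94.51°

94.51°


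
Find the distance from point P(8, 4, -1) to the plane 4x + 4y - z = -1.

distance = |a·x₀ + b·y₀ + c·z₀ - d| / √(a² + b² + c²)
  = |4·8 + 4·4 + (-1)·(-1) - (-1)| / √(4² + 4² + (-1)²)
  = |32 + 16 + 1 + 1| / √(16 + 16 + 1)
  = |50| / √33
  = 50 / 5.745
  ≈ 8.704

8.704


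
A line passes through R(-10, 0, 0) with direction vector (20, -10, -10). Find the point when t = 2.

P(t) = R + t·d
  = (-10 + 20·2, 0 + (-10)·2, 0 + (-10)·2)
  = (-10 + 40, 0 - 20, 0 - 20)
  = (30, -20, -20)

(30, -20, -20)


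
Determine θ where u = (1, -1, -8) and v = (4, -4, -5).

u·v = 1·4 + (-1)·(-4) + (-8)·(-5) = 4 + 4 + 40 = 48
|u| = √(1² + (-1)² + (-8)²) = √66 ≈ 8.124
|v| = √(4² + (-4)² + (-5)²) = √57 ≈ 7.55
cos θ = (u·v)/(|u||v|) = 48/(8.124·7.55) ≈ 0.7826
θ = arccos(0.7826) ≈ 38.5°

38.5°


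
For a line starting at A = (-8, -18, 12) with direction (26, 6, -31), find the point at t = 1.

P(t) = A + t·d
  = (-8 + 26·1, -18 + 6·1, 12 + (-31)·1)
  = (-8 + 26, -18 + 6, 12 - 31)
  = (18, -12, -19)

(18, -12, -19)


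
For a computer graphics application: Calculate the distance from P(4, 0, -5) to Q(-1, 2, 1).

d = √[(x₂-x₁)² + (y₂-y₁)² + (z₂-z₁)²]
  = √[(-5)² + 2² + 6²]
  = √[25 + 4 + 36]
  = √65
  ≈ 8.062

8.062


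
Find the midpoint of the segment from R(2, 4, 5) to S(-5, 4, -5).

M = ((x₁+x₂)/2, (y₁+y₂)/2, (z₁+z₂)/2)
  = ((2 - 5)/2, (4 + 4)/2, (5 - 5)/2)
  = (-3/2, 8/2, 0/2)
  = (-1.5, 4, 0)

(-1.5, 4, 0)


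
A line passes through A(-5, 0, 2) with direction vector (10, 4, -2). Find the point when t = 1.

P(t) = A + t·d
  = (-5 + 10·1, 0 + 4·1, 2 + (-2)·1)
  = (-5 + 10, 0 + 4, 2 - 2)
  = (5, 4, 0)

(5, 4, 0)


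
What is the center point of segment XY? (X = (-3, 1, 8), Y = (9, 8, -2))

M = ((x₁+x₂)/2, (y₁+y₂)/2, (z₁+z₂)/2)
  = ((-3 + 9)/2, (1 + 8)/2, (8 - 2)/2)
  = (6/2, 9/2, 6/2)
  = (3, 4.5, 3)

(3, 4.5, 3)


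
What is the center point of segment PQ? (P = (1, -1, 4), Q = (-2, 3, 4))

M = ((x₁+x₂)/2, (y₁+y₂)/2, (z₁+z₂)/2)
  = ((1 - 2)/2, (-1 + 3)/2, (4 + 4)/2)
  = (-1/2, 2/2, 8/2)
  = (-0.5, 1, 4)

(-0.5, 1, 4)


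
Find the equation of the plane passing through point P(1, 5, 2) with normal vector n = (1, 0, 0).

The plane through P with normal n = (a, b, c) satisfies n·(r - P) = 0,
i.e. ax + by + cz = a·x₀ + b·y₀ + c·z₀.
d = 1·1 + 0·5 + 0·2
  = 1 + 0 + 0
  = 1
Equation: x = 1

x = 1


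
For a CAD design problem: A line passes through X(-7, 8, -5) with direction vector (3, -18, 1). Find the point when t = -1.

P(t) = X + t·d
  = (-7 + 3·(-1), 8 + (-18)·(-1), -5 + 1·(-1))
  = (-7 - 3, 8 + 18, -5 - 1)
  = (-10, 26, -6)

(-10, 26, -6)


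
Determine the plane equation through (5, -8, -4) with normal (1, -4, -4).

The plane through P with normal n = (a, b, c) satisfies n·(r - P) = 0,
i.e. ax + by + cz = a·x₀ + b·y₀ + c·z₀.
d = 1·5 + (-4)·(-8) + (-4)·(-4)
  = 5 + 32 + 16
  = 53
Equation: x - 4y - 4z = 53

x - 4y - 4z = 53


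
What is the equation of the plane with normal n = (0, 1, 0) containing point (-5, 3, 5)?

The plane through P with normal n = (a, b, c) satisfies n·(r - P) = 0,
i.e. ax + by + cz = a·x₀ + b·y₀ + c·z₀.
d = 0·(-5) + 1·3 + 0·5
  = 0 + 3 + 0
  = 3
Equation: y = 3

y = 3


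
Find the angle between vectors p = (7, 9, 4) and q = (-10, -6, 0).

p·q = 7·(-10) + 9·(-6) + 4·0 = -70 - 54 + 0 = -124
|p| = √(7² + 9² + 4²) = √146 ≈ 12.08
|q| = √((-10)² + (-6)² + 0²) = √136 ≈ 11.66
cos θ = (p·q)/(|p||q|) = -124/(12.08·11.66) ≈ -0.88
θ = arccos(-0.88) ≈ 151.6°

151.6°


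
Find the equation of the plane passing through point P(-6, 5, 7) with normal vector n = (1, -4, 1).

The plane through P with normal n = (a, b, c) satisfies n·(r - P) = 0,
i.e. ax + by + cz = a·x₀ + b·y₀ + c·z₀.
d = 1·(-6) + (-4)·5 + 1·7
  = -6 - 20 + 7
  = -19
Equation: x - 4y + z = -19

x - 4y + z = -19


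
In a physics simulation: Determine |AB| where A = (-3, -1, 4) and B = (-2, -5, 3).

d = √[(x₂-x₁)² + (y₂-y₁)² + (z₂-z₁)²]
  = √[1² + (-4)² + (-1)²]
  = √[1 + 16 + 1]
  = √18
  ≈ 4.243

4.243


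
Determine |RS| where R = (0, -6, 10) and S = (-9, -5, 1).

d = √[(x₂-x₁)² + (y₂-y₁)² + (z₂-z₁)²]
  = √[(-9)² + 1² + (-9)²]
  = √[81 + 1 + 81]
  = √163
  ≈ 12.77

12.77


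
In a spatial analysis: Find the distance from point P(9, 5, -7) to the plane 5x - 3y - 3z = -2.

distance = |a·x₀ + b·y₀ + c·z₀ - d| / √(a² + b² + c²)
  = |5·9 + (-3)·5 + (-3)·(-7) - (-2)| / √(5² + (-3)² + (-3)²)
  = |45 - 15 + 21 + 2| / √(25 + 9 + 9)
  = |53| / √43
  = 53 / 6.557
  ≈ 8.082

8.082


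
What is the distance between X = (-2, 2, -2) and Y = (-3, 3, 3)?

d = √[(x₂-x₁)² + (y₂-y₁)² + (z₂-z₁)²]
  = √[(-1)² + 1² + 5²]
  = √[1 + 1 + 25]
  = √27
  ≈ 5.196

5.196


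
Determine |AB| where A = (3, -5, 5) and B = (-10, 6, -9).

d = √[(x₂-x₁)² + (y₂-y₁)² + (z₂-z₁)²]
  = √[(-13)² + 11² + (-14)²]
  = √[169 + 121 + 196]
  = √486
  ≈ 22.05

22.05


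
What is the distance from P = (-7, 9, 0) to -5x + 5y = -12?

distance = |a·x₀ + b·y₀ + c·z₀ - d| / √(a² + b² + c²)
  = |(-5)·(-7) + 5·9 + 0·0 - (-12)| / √((-5)² + 5² + 0²)
  = |35 + 45 + 0 + 12| / √(25 + 25 + 0)
  = |92| / √50
  = 92 / 7.071
  ≈ 13.01

13.01


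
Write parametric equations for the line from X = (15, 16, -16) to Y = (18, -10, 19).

Direction vector d = Y - X = (18 - 15, -10 - 16, 19 + 16) = (3, -26, 35)
Parametric form r = X + t·d:
x = 15 + 3t, y = 16 - 26t, z = -16 + 35t

x = 15 + 3t, y = 16 - 26t, z = -16 + 35t


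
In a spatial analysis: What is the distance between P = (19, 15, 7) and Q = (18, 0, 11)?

d = √[(x₂-x₁)² + (y₂-y₁)² + (z₂-z₁)²]
  = √[(-1)² + (-15)² + 4²]
  = √[1 + 225 + 16]
  = √242
  ≈ 15.56

15.56


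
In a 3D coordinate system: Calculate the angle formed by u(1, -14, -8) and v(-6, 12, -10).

u·v = 1·(-6) + (-14)·12 + (-8)·(-10) = -6 - 168 + 80 = -94
|u| = √(1² + (-14)² + (-8)²) = √261 ≈ 16.16
|v| = √((-6)² + 12² + (-10)²) = √280 ≈ 16.73
cos θ = (u·v)/(|u||v|) = -94/(16.16·16.73) ≈ -0.3477
θ = arccos(-0.3477) ≈ 110.3°

110.3°


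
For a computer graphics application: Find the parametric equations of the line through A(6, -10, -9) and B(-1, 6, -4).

Direction vector d = B - A = (-1 - 6, 6 + 10, -4 + 9) = (-7, 16, 5)
Parametric form r = A + t·d:
x = 6 - 7t, y = -10 + 16t, z = -9 + 5t

x = 6 - 7t, y = -10 + 16t, z = -9 + 5t


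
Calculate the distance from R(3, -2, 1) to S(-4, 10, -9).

d = √[(x₂-x₁)² + (y₂-y₁)² + (z₂-z₁)²]
  = √[(-7)² + 12² + (-10)²]
  = √[49 + 144 + 100]
  = √293
  ≈ 17.12

17.12


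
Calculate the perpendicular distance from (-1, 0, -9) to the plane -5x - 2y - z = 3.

distance = |a·x₀ + b·y₀ + c·z₀ - d| / √(a² + b² + c²)
  = |(-5)·(-1) + (-2)·0 + (-1)·(-9) - 3| / √((-5)² + (-2)² + (-1)²)
  = |5 + 0 + 9 - 3| / √(25 + 4 + 1)
  = |11| / √30
  = 11 / 5.477
  ≈ 2.008

2.008


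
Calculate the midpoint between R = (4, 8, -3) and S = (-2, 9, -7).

M = ((x₁+x₂)/2, (y₁+y₂)/2, (z₁+z₂)/2)
  = ((4 - 2)/2, (8 + 9)/2, (-3 - 7)/2)
  = (2/2, 17/2, -10/2)
  = (1, 8.5, -5)

(1, 8.5, -5)


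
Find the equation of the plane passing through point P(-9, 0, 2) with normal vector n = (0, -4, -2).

The plane through P with normal n = (a, b, c) satisfies n·(r - P) = 0,
i.e. ax + by + cz = a·x₀ + b·y₀ + c·z₀.
d = 0·(-9) + (-4)·0 + (-2)·2
  = 0 + 0 - 4
  = -4
Equation: -4y - 2z = -4

-4y - 2z = -4


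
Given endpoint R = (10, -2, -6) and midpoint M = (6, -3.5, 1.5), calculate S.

S = 2M - R
  = (2·6 - 10, 2·(-3.5) - (-2), 2·1.5 - (-6))
  = (12 - 10, -7 + 2, 3 + 6)
  = (2, -5, 9)

(2, -5, 9)


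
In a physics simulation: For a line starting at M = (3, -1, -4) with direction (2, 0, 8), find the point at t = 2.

P(t) = M + t·d
  = (3 + 2·2, -1 + 0·2, -4 + 8·2)
  = (3 + 4, -1 + 0, -4 + 16)
  = (7, -1, 12)

(7, -1, 12)


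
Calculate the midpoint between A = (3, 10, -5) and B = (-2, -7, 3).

M = ((x₁+x₂)/2, (y₁+y₂)/2, (z₁+z₂)/2)
  = ((3 - 2)/2, (10 - 7)/2, (-5 + 3)/2)
  = (1/2, 3/2, -2/2)
  = (0.5, 1.5, -1)

(0.5, 1.5, -1)


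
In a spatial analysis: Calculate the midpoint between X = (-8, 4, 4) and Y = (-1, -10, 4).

M = ((x₁+x₂)/2, (y₁+y₂)/2, (z₁+z₂)/2)
  = ((-8 - 1)/2, (4 - 10)/2, (4 + 4)/2)
  = (-9/2, -6/2, 8/2)
  = (-4.5, -3, 4)

(-4.5, -3, 4)


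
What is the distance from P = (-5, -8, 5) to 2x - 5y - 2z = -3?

distance = |a·x₀ + b·y₀ + c·z₀ - d| / √(a² + b² + c²)
  = |2·(-5) + (-5)·(-8) + (-2)·5 - (-3)| / √(2² + (-5)² + (-2)²)
  = |-10 + 40 - 10 + 3| / √(4 + 25 + 4)
  = |23| / √33
  = 23 / 5.745
  ≈ 4.004

4.004


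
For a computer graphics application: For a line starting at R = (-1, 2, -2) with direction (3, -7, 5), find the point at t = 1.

P(t) = R + t·d
  = (-1 + 3·1, 2 + (-7)·1, -2 + 5·1)
  = (-1 + 3, 2 - 7, -2 + 5)
  = (2, -5, 3)

(2, -5, 3)


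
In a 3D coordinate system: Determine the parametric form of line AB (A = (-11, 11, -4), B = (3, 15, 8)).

Direction vector d = B - A = (3 + 11, 15 - 11, 8 + 4) = (14, 4, 12)
Parametric form r = A + t·d:
x = -11 + 14t, y = 11 + 4t, z = -4 + 12t

x = -11 + 14t, y = 11 + 4t, z = -4 + 12t


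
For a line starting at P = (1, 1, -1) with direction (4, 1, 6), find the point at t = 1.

P(t) = P + t·d
  = (1 + 4·1, 1 + 1·1, -1 + 6·1)
  = (1 + 4, 1 + 1, -1 + 6)
  = (5, 2, 5)

(5, 2, 5)


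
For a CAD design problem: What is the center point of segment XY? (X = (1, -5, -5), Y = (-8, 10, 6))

M = ((x₁+x₂)/2, (y₁+y₂)/2, (z₁+z₂)/2)
  = ((1 - 8)/2, (-5 + 10)/2, (-5 + 6)/2)
  = (-7/2, 5/2, 1/2)
  = (-3.5, 2.5, 0.5)

(-3.5, 2.5, 0.5)


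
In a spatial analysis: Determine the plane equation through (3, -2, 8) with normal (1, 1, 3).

The plane through P with normal n = (a, b, c) satisfies n·(r - P) = 0,
i.e. ax + by + cz = a·x₀ + b·y₀ + c·z₀.
d = 1·3 + 1·(-2) + 3·8
  = 3 - 2 + 24
  = 25
Equation: x + y + 3z = 25

x + y + 3z = 25


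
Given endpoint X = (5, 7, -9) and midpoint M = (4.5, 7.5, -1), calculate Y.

Y = 2M - X
  = (2·4.5 - 5, 2·7.5 - 7, 2·(-1) - (-9))
  = (9 - 5, 15 - 7, -2 + 9)
  = (4, 8, 7)

(4, 8, 7)


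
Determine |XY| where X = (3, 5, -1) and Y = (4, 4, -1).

d = √[(x₂-x₁)² + (y₂-y₁)² + (z₂-z₁)²]
  = √[1² + (-1)² + 0²]
  = √[1 + 1 + 0]
  = √2
  ≈ 1.414

1.414


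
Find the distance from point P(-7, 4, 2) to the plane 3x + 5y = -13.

distance = |a·x₀ + b·y₀ + c·z₀ - d| / √(a² + b² + c²)
  = |3·(-7) + 5·4 + 0·2 - (-13)| / √(3² + 5² + 0²)
  = |-21 + 20 + 0 + 13| / √(9 + 25 + 0)
  = |12| / √34
  = 12 / 5.831
  ≈ 2.058

2.058


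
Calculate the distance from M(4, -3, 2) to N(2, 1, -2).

d = √[(x₂-x₁)² + (y₂-y₁)² + (z₂-z₁)²]
  = √[(-2)² + 4² + (-4)²]
  = √[4 + 16 + 16]
  = √36
  ≈ 6

6


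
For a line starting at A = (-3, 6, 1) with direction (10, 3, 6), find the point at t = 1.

P(t) = A + t·d
  = (-3 + 10·1, 6 + 3·1, 1 + 6·1)
  = (-3 + 10, 6 + 3, 1 + 6)
  = (7, 9, 7)

(7, 9, 7)


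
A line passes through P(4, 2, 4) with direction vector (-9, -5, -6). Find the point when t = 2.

P(t) = P + t·d
  = (4 + (-9)·2, 2 + (-5)·2, 4 + (-6)·2)
  = (4 - 18, 2 - 10, 4 - 12)
  = (-14, -8, -8)

(-14, -8, -8)


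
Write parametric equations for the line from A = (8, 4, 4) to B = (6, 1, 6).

Direction vector d = B - A = (6 - 8, 1 - 4, 6 - 4) = (-2, -3, 2)
Parametric form r = A + t·d:
x = 8 - 2t, y = 4 - 3t, z = 4 + 2t

x = 8 - 2t, y = 4 - 3t, z = 4 + 2t


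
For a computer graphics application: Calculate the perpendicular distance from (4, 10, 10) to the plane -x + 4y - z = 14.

distance = |a·x₀ + b·y₀ + c·z₀ - d| / √(a² + b² + c²)
  = |(-1)·4 + 4·10 + (-1)·10 - 14| / √((-1)² + 4² + (-1)²)
  = |-4 + 40 - 10 - 14| / √(1 + 16 + 1)
  = |12| / √18
  = 12 / 4.243
  ≈ 2.828

2.828


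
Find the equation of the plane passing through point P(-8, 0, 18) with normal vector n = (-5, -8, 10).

The plane through P with normal n = (a, b, c) satisfies n·(r - P) = 0,
i.e. ax + by + cz = a·x₀ + b·y₀ + c·z₀.
d = (-5)·(-8) + (-8)·0 + 10·18
  = 40 + 0 + 180
  = 220
Equation: -5x - 8y + 10z = 220

-5x - 8y + 10z = 220


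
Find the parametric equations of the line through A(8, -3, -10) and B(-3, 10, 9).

Direction vector d = B - A = (-3 - 8, 10 + 3, 9 + 10) = (-11, 13, 19)
Parametric form r = A + t·d:
x = 8 - 11t, y = -3 + 13t, z = -10 + 19t

x = 8 - 11t, y = -3 + 13t, z = -10 + 19t


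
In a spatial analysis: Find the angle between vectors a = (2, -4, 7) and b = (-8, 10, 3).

a·b = 2·(-8) + (-4)·10 + 7·3 = -16 - 40 + 21 = -35
|a| = √(2² + (-4)² + 7²) = √69 ≈ 8.307
|b| = √((-8)² + 10² + 3²) = √173 ≈ 13.15
cos θ = (a·b)/(|a||b|) = -35/(8.307·13.15) ≈ -0.3203
θ = arccos(-0.3203) ≈ 108.7°

108.7°


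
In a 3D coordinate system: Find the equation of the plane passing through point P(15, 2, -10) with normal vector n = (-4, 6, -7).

The plane through P with normal n = (a, b, c) satisfies n·(r - P) = 0,
i.e. ax + by + cz = a·x₀ + b·y₀ + c·z₀.
d = (-4)·15 + 6·2 + (-7)·(-10)
  = -60 + 12 + 70
  = 22
Equation: -4x + 6y - 7z = 22

-4x + 6y - 7z = 22


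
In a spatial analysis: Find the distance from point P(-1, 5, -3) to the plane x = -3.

distance = |a·x₀ + b·y₀ + c·z₀ - d| / √(a² + b² + c²)
  = |1·(-1) + 0·5 + 0·(-3) - (-3)| / √(1² + 0² + 0²)
  = |-1 + 0 + 0 + 3| / √(1 + 0 + 0)
  = |2| / √1
  = 2 / 1
  ≈ 2

2


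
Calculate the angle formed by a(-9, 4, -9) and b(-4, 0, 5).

a·b = (-9)·(-4) + 4·0 + (-9)·5 = 36 + 0 - 45 = -9
|a| = √((-9)² + 4² + (-9)²) = √178 ≈ 13.34
|b| = √((-4)² + 0² + 5²) = √41 ≈ 6.403
cos θ = (a·b)/(|a||b|) = -9/(13.34·6.403) ≈ -0.1054
θ = arccos(-0.1054) ≈ 96.05°

96.05°


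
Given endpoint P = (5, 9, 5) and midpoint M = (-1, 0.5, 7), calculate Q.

Q = 2M - P
  = (2·(-1) - 5, 2·0.5 - 9, 2·7 - 5)
  = (-2 - 5, 1 - 9, 14 - 5)
  = (-7, -8, 9)

(-7, -8, 9)


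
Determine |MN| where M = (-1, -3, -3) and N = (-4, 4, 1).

d = √[(x₂-x₁)² + (y₂-y₁)² + (z₂-z₁)²]
  = √[(-3)² + 7² + 4²]
  = √[9 + 49 + 16]
  = √74
  ≈ 8.602

8.602


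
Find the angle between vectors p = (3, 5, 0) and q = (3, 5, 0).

p·q = 3·3 + 5·5 + 0·0 = 9 + 25 + 0 = 34
|p| = √(3² + 5² + 0²) = √34 ≈ 5.831
|q| = √(3² + 5² + 0²) = √34 ≈ 5.831
cos θ = (p·q)/(|p||q|) = 34/(5.831·5.831) ≈ 1
θ = arccos(1) ≈ 0°

0°


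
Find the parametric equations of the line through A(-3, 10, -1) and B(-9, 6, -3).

Direction vector d = B - A = (-9 + 3, 6 - 10, -3 + 1) = (-6, -4, -2)
Parametric form r = A + t·d:
x = -3 - 6t, y = 10 - 4t, z = -1 - 2t

x = -3 - 6t, y = 10 - 4t, z = -1 - 2t


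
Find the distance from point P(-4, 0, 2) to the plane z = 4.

distance = |a·x₀ + b·y₀ + c·z₀ - d| / √(a² + b² + c²)
  = |0·(-4) + 0·0 + 1·2 - 4| / √(0² + 0² + 1²)
  = |0 + 0 + 2 - 4| / √(0 + 0 + 1)
  = |-2| / √1
  = 2 / 1
  ≈ 2

2


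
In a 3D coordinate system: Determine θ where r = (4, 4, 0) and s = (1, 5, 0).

r·s = 4·1 + 4·5 + 0·0 = 4 + 20 + 0 = 24
|r| = √(4² + 4² + 0²) = √32 ≈ 5.657
|s| = √(1² + 5² + 0²) = √26 ≈ 5.099
cos θ = (r·s)/(|r||s|) = 24/(5.657·5.099) ≈ 0.8321
θ = arccos(0.8321) ≈ 33.69°

33.69°


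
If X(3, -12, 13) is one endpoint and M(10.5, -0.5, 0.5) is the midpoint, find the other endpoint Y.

Y = 2M - X
  = (2·10.5 - 3, 2·(-0.5) - (-12), 2·0.5 - 13)
  = (21 - 3, -1 + 12, 1 - 13)
  = (18, 11, -12)

(18, 11, -12)


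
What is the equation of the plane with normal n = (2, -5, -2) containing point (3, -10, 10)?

The plane through P with normal n = (a, b, c) satisfies n·(r - P) = 0,
i.e. ax + by + cz = a·x₀ + b·y₀ + c·z₀.
d = 2·3 + (-5)·(-10) + (-2)·10
  = 6 + 50 - 20
  = 36
Equation: 2x - 5y - 2z = 36

2x - 5y - 2z = 36


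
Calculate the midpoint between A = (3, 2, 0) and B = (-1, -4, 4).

M = ((x₁+x₂)/2, (y₁+y₂)/2, (z₁+z₂)/2)
  = ((3 - 1)/2, (2 - 4)/2, (0 + 4)/2)
  = (2/2, -2/2, 4/2)
  = (1, -1, 2)

(1, -1, 2)


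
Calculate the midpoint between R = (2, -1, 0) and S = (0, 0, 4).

M = ((x₁+x₂)/2, (y₁+y₂)/2, (z₁+z₂)/2)
  = ((2 + 0)/2, (-1 + 0)/2, (0 + 4)/2)
  = (2/2, -1/2, 4/2)
  = (1, -0.5, 2)

(1, -0.5, 2)


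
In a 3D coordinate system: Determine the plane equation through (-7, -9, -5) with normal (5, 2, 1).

The plane through P with normal n = (a, b, c) satisfies n·(r - P) = 0,
i.e. ax + by + cz = a·x₀ + b·y₀ + c·z₀.
d = 5·(-7) + 2·(-9) + 1·(-5)
  = -35 - 18 - 5
  = -58
Equation: 5x + 2y + z = -58

5x + 2y + z = -58


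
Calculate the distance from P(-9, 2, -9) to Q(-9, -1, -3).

d = √[(x₂-x₁)² + (y₂-y₁)² + (z₂-z₁)²]
  = √[0² + (-3)² + 6²]
  = √[0 + 9 + 36]
  = √45
  ≈ 6.708

6.708


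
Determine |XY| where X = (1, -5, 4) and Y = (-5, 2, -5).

d = √[(x₂-x₁)² + (y₂-y₁)² + (z₂-z₁)²]
  = √[(-6)² + 7² + (-9)²]
  = √[36 + 49 + 81]
  = √166
  ≈ 12.88

12.88


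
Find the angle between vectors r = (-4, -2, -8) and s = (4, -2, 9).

r·s = (-4)·4 + (-2)·(-2) + (-8)·9 = -16 + 4 - 72 = -84
|r| = √((-4)² + (-2)² + (-8)²) = √84 ≈ 9.165
|s| = √(4² + (-2)² + 9²) = √101 ≈ 10.05
cos θ = (r·s)/(|r||s|) = -84/(9.165·10.05) ≈ -0.912
θ = arccos(-0.912) ≈ 155.8°

155.8°


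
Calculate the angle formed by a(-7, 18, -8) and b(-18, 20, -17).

a·b = (-7)·(-18) + 18·20 + (-8)·(-17) = 126 + 360 + 136 = 622
|a| = √((-7)² + 18² + (-8)²) = √437 ≈ 20.9
|b| = √((-18)² + 20² + (-17)²) = √1013 ≈ 31.83
cos θ = (a·b)/(|a||b|) = 622/(20.9·31.83) ≈ 0.9349
θ = arccos(0.9349) ≈ 20.8°

20.8°


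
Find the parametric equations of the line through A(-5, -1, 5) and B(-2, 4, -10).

Direction vector d = B - A = (-2 + 5, 4 + 1, -10 - 5) = (3, 5, -15)
Parametric form r = A + t·d:
x = -5 + 3t, y = -1 + 5t, z = 5 - 15t

x = -5 + 3t, y = -1 + 5t, z = 5 - 15t


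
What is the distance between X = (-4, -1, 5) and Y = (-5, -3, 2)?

d = √[(x₂-x₁)² + (y₂-y₁)² + (z₂-z₁)²]
  = √[(-1)² + (-2)² + (-3)²]
  = √[1 + 4 + 9]
  = √14
  ≈ 3.742

3.742


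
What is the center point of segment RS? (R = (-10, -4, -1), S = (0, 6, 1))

M = ((x₁+x₂)/2, (y₁+y₂)/2, (z₁+z₂)/2)
  = ((-10 + 0)/2, (-4 + 6)/2, (-1 + 1)/2)
  = (-10/2, 2/2, 0/2)
  = (-5, 1, 0)

(-5, 1, 0)


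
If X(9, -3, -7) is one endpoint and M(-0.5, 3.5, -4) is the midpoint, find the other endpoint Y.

Y = 2M - X
  = (2·(-0.5) - 9, 2·3.5 - (-3), 2·(-4) - (-7))
  = (-1 - 9, 7 + 3, -8 + 7)
  = (-10, 10, -1)

(-10, 10, -1)


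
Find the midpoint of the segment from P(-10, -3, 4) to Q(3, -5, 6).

M = ((x₁+x₂)/2, (y₁+y₂)/2, (z₁+z₂)/2)
  = ((-10 + 3)/2, (-3 - 5)/2, (4 + 6)/2)
  = (-7/2, -8/2, 10/2)
  = (-3.5, -4, 5)

(-3.5, -4, 5)
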